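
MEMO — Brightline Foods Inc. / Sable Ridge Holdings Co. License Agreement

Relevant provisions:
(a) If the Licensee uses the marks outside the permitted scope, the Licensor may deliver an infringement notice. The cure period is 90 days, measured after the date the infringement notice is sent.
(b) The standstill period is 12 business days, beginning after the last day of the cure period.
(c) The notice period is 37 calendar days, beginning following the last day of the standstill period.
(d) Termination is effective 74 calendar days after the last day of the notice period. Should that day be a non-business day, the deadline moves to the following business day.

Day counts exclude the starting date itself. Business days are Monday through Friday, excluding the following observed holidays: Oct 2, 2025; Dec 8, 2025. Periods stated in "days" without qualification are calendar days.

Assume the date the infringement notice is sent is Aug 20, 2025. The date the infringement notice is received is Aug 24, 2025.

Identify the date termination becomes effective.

Adding 90 calendar days to Aug 20, 2025 gives Nov 18, 2025, which is the last day of the cure period.
From Tuesday, Nov 18, 2025, 12 business days (Nov 19, Nov 20, Nov 21, Nov 24, …, Dec 2, Dec 3, Dec 4, skipping weekends) brings us to Thursday, Dec 4, 2025, which is the last day of the standstill period.
The last day of the notice period: 37 calendar days after Dec 4, 2025 is Jan 10, 2026.
The date termination becomes effective: Jan 10, 2026 + 74 days = Mar 25, 2026. Mar 25, 2026 is a Wednesday and is not a listed holiday, so no roll-forward applies.

Mar 25, 2026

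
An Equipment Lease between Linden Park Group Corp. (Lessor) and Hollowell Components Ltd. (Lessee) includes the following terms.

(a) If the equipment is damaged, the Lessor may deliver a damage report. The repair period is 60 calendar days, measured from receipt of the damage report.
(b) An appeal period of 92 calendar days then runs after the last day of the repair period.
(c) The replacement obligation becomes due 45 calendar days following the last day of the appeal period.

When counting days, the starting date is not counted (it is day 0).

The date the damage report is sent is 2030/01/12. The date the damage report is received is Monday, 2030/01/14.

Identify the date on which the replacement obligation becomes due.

2030/07/30

Adding 60 calendar days to 2030/01/14 gives 2030/03/15, which is the last day of the repair period.
The last day of the appeal period: 2030/03/15 + 92 days = 2030/06/15.
The date on which the replacement obligation becomes due: 45 calendar days after 2030/06/15 is 2030/07/30.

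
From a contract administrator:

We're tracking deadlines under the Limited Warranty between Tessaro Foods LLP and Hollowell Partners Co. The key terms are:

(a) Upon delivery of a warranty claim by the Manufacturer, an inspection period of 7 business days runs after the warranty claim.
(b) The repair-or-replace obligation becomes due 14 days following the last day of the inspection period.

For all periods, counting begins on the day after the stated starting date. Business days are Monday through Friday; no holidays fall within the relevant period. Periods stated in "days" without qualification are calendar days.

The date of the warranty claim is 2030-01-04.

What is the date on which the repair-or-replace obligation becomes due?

The last day of the inspection period: counting 7 business days from Friday, 2030-01-04 (Jan 7, Jan 8, Jan 9, Jan 10, Jan 11, Jan 14, Jan 15, skipping weekends) reaches Tuesday, 2030-01-15.
Adding 14 calendar days to 2030-01-15 gives 2030-01-29, which is the date on which the repair-or-replace obligation becomes due.

2030-01-29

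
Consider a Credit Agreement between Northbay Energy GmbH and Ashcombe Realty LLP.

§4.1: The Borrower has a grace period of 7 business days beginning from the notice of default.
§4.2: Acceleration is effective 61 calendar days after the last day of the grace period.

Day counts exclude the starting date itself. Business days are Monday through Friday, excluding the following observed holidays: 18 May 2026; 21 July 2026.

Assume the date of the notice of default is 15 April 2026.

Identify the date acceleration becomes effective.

From Wednesday, 15 April 2026, 7 business days (Apr 16, Apr 17, Apr 20, Apr 21, Apr 22, Apr 23, Apr 24, skipping weekends) brings us to Friday, 24 April 2026, which is the last day of the grace period.
The date acceleration becomes effective: 61 calendar days after 24 April 2026 is 24 June 2026.

24 June 2026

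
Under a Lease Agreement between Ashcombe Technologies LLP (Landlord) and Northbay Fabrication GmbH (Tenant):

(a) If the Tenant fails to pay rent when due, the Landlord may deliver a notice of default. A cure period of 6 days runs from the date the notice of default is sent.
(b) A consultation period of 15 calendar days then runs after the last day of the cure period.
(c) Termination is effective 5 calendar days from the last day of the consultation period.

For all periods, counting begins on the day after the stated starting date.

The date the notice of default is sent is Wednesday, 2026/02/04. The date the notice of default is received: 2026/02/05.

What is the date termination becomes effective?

2026/03/02

Adding 6 calendar days to 2026/02/04 gives 2026/02/10, which is the last day of the cure period.
Adding 15 calendar days to 2026/02/10 gives 2026/02/25, which is the last day of the consultation period.
The date termination becomes effective: 5 calendar days after 2026/02/25 is 2026/03/02.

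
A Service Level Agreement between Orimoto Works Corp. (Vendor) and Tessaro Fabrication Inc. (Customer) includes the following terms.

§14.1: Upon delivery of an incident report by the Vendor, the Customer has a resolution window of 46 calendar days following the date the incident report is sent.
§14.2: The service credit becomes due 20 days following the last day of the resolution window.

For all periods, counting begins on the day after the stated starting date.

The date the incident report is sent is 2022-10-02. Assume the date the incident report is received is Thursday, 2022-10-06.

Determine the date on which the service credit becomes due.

Adding 46 calendar days to 2022-10-02 gives 2022-11-17, which is the last day of the resolution window.
The date on which the service credit becomes due: 20 calendar days after 2022-11-17 is 2022-12-07.

2022-12-07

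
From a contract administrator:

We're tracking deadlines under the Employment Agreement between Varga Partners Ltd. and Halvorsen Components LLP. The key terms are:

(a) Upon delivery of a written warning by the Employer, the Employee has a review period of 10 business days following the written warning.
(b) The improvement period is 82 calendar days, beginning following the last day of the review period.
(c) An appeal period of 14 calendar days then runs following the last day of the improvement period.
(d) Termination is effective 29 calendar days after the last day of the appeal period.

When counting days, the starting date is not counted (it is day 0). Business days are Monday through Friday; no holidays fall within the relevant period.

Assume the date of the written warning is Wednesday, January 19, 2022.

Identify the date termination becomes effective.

June 7, 2022

From Wednesday, January 19, 2022, 10 business days (Jan 20, Jan 21, Jan 24, Jan 25, Jan 26, Jan 27, Jan 28, Jan 31, Feb 1, Feb 2, skipping weekends) brings us to Wednesday, February 2, 2022, which is the last day of the review period.
The last day of the improvement period: February 2, 2022 + 82 days = April 25, 2022.
Adding 14 calendar days to April 25, 2022 gives May 9, 2022, which is the last day of the appeal period.
Adding 29 calendar days to May 9, 2022 gives June 7, 2022, which is the date termination becomes effective.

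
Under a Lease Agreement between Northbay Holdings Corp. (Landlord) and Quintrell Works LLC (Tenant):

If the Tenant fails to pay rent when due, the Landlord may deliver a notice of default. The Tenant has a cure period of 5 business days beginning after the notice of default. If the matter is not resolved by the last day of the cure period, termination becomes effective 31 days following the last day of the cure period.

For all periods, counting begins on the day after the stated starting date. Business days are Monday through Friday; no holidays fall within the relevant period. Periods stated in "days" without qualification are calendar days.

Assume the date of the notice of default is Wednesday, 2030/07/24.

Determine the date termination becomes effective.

From Wednesday, 2030/07/24, 5 business days (Jul 25, Jul 26, Jul 29, Jul 30, Jul 31, skipping weekends) brings us to Wednesday, 2030/07/31, which is the last day of the cure period.
The date termination becomes effective: 2030/07/31 + 31 days = 2030/08/31.

2030/08/31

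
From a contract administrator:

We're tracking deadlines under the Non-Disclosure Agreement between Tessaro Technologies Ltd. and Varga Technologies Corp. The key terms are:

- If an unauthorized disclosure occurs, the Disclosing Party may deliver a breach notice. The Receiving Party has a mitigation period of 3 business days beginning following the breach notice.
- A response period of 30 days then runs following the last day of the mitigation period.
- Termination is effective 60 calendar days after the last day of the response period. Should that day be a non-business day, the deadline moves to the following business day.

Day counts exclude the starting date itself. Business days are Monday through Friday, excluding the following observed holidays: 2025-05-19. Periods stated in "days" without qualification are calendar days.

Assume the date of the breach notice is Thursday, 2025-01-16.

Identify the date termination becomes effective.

2025-04-21

The last day of the mitigation period: counting 3 business days from Thursday, 2025-01-16 (Jan 17, Jan 20, Jan 21, skipping weekends) reaches Tuesday, 2025-01-21.
The last day of the response period: 2025-01-21 + 30 days = 2025-02-20.
Adding 60 calendar days to 2025-02-20 gives 2025-04-21, which is the date termination becomes effective. 2025-04-21 is a Monday and is not a listed holiday, so no roll-forward applies.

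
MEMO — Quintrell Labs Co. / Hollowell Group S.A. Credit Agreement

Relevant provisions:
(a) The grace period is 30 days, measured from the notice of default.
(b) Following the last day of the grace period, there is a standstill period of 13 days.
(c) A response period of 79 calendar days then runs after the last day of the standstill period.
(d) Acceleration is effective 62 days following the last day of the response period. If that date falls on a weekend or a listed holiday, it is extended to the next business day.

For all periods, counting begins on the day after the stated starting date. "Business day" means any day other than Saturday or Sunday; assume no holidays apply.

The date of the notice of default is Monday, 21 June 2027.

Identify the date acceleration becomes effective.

The last day of the grace period: 30 calendar days after 21 June 2027 is 21 July 2027.
Adding 13 calendar days to 21 July 2027 gives 3 August 2027, which is the last day of the standstill period.
The last day of the response period: 79 calendar days after 3 August 2027 is 21 October 2027.
Adding 62 calendar days to 21 October 2027 gives 22 December 2027, which is the date acceleration becomes effective. 22 December 2027 is a Wednesday, so no roll-forward applies.

22 December 2027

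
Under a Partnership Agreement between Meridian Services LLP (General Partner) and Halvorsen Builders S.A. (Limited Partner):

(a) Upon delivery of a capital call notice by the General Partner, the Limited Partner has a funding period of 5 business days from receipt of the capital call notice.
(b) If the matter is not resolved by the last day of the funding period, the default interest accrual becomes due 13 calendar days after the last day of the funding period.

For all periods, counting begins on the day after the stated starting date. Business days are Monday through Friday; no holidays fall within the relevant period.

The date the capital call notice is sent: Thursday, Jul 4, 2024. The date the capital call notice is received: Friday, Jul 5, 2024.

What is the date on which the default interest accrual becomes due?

Jul 25, 2024

The last day of the funding period: 5 business days after Friday, Jul 5, 2024, skipping weekends — Jul 8, Jul 9, Jul 10, Jul 11, Jul 12 — lands on Friday, Jul 12, 2024.
Adding 13 calendar days to Jul 12, 2024 gives Jul 25, 2024, which is the date on which the default interest accrual becomes due.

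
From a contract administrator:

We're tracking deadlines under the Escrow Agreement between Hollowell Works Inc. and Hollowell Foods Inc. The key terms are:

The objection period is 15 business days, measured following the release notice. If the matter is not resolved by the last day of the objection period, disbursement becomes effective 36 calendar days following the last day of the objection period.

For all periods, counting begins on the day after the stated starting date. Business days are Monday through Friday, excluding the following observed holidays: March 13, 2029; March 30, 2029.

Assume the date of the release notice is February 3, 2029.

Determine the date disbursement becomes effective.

March 31, 2029

From Saturday, February 3, 2029, 15 business days (Feb 5, Feb 6, Feb 7, Feb 8, …, Feb 21, Feb 22, Feb 23, skipping weekends) brings us to Friday, February 23, 2029, which is the last day of the objection period.
The date disbursement becomes effective: 36 calendar days after February 23, 2029 is March 31, 2029.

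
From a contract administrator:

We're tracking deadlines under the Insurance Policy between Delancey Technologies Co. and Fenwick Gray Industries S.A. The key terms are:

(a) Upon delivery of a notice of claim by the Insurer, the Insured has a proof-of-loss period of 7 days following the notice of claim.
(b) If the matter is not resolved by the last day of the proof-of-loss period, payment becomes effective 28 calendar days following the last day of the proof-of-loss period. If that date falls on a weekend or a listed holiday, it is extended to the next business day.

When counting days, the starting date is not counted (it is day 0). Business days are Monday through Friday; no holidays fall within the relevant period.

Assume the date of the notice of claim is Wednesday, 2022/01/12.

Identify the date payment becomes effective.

2022/02/16

The last day of the proof-of-loss period: 7 calendar days after 2022/01/12 is 2022/01/19.
Adding 28 calendar days to 2022/01/19 gives 2022/02/16, which is the date payment becomes effective. 2022/02/16 is a Wednesday, so no roll-forward applies.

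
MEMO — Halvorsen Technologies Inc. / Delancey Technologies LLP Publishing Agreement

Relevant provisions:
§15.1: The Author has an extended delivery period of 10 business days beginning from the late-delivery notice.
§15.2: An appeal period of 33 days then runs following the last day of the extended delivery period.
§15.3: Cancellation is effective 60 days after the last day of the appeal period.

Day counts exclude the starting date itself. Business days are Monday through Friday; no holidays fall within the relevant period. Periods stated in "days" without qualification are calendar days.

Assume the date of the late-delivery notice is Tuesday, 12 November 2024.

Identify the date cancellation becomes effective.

27 February 2025

The last day of the extended delivery period: counting 10 business days from Tuesday, 12 November 2024 (Nov 13, Nov 14, Nov 15, Nov 18, Nov 19, Nov 20, Nov 21, Nov 22, Nov 25, Nov 26, skipping weekends) reaches Tuesday, 26 November 2024.
The last day of the appeal period: 26 November 2024 + 33 days = 29 December 2024.
The date cancellation becomes effective: 29 December 2024 + 60 days = 27 February 2025.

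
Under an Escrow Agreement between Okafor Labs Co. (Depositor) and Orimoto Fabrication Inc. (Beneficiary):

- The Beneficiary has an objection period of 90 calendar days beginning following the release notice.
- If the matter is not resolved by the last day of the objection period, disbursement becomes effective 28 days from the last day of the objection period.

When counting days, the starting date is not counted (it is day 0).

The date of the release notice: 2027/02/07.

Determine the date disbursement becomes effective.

Adding 90 calendar days to 2027/02/07 gives 2027/05/08, which is the last day of the objection period.
The date disbursement becomes effective: 2027/05/08 + 28 days = 2027/06/05.

2027/06/05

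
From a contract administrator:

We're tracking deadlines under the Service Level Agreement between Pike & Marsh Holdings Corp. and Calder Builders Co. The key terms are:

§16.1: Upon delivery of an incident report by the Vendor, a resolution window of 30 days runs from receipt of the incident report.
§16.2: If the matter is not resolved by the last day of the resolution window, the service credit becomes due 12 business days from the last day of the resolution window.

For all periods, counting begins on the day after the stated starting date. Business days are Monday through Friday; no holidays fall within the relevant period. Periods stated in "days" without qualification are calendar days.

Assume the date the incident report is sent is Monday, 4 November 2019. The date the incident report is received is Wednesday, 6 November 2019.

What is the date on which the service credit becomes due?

The last day of the resolution window: 6 November 2019 + 30 days = 6 December 2019.
The date on which the service credit becomes due: counting 12 business days from Friday, 6 December 2019 (Dec 9, Dec 10, Dec 11, Dec 12, …, Dec 20, Dec 23, Dec 24, skipping weekends) reaches Tuesday, 24 December 2019.

24 December 2019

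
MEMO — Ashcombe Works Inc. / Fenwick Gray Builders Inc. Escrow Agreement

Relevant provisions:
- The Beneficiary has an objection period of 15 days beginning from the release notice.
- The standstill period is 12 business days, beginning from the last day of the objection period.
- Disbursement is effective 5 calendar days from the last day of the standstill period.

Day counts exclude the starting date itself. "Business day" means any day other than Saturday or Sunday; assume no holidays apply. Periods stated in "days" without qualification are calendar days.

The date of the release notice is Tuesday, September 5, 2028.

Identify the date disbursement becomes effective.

The last day of the objection period: 15 calendar days after September 5, 2028 is September 20, 2028.
The last day of the standstill period: counting 12 business days from Wednesday, September 20, 2028 (Sep 21, Sep 22, Sep 25, Sep 26, …, Oct 4, Oct 5, Oct 6, skipping weekends) reaches Friday, October 6, 2028.
Adding 5 calendar days to October 6, 2028 gives October 11, 2028, which is the date disbursement becomes effective.

October 11, 2028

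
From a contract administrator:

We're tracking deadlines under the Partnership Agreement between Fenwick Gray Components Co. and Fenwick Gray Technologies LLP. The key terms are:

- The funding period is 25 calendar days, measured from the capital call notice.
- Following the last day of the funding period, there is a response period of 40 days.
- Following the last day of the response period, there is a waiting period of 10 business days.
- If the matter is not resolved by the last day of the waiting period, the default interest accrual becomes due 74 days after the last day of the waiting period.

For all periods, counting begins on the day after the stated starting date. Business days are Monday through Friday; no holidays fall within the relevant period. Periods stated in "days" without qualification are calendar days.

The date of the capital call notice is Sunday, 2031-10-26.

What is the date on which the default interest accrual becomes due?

The last day of the funding period: 2031-10-26 + 25 days = 2031-11-20.
The last day of the response period: 40 calendar days after 2031-11-20 is 2031-12-30.
The last day of the waiting period: 10 business days after Tuesday, 2031-12-30, skipping weekends — Dec 31, Jan 1, Jan 2, Jan 5, Jan 6, Jan 7, Jan 8, Jan 9, Jan 12, Jan 13 — lands on Tuesday, 2032-01-13.
The date on which the default interest accrual becomes due: 74 calendar days after 2032-01-13 is 2032-03-27.

2032-03-27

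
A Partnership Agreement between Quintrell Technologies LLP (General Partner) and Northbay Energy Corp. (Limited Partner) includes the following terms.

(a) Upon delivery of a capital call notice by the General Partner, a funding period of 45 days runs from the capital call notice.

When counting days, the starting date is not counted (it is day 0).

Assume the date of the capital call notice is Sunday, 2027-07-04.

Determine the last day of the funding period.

The last day of the funding period: 2027-07-04 + 45 days = 2027-08-18.

2027-08-18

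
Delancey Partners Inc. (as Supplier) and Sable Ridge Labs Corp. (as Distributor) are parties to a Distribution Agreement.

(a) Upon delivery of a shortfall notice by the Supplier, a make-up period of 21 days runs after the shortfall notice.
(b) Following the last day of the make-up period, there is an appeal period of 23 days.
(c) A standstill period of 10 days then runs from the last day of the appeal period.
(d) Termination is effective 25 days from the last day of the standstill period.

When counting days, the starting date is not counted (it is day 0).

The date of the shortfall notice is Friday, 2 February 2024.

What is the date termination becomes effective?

Adding 21 calendar days to 2 February 2024 gives 23 February 2024, which is the last day of the make-up period.
The last day of the appeal period: 23 calendar days after 23 February 2024 is 17 March 2024.
The last day of the standstill period: 17 March 2024 + 10 days = 27 March 2024.
The date termination becomes effective: 27 March 2024 + 25 days = 21 April 2024.

21 April 2024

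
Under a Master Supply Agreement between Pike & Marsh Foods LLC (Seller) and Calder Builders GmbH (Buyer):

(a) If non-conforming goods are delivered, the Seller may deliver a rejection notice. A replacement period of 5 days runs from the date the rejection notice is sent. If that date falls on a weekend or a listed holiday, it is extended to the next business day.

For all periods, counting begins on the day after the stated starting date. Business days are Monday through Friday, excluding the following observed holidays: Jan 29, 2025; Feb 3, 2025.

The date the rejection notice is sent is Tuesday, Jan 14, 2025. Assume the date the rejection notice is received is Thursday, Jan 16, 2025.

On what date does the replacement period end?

Jan 20, 2025

The last day of the replacement period: 5 calendar days after Jan 14, 2025 is Jan 19, 2025. That falls on a Sunday, so it rolls to the next business day, Monday, Jan 20, 2025.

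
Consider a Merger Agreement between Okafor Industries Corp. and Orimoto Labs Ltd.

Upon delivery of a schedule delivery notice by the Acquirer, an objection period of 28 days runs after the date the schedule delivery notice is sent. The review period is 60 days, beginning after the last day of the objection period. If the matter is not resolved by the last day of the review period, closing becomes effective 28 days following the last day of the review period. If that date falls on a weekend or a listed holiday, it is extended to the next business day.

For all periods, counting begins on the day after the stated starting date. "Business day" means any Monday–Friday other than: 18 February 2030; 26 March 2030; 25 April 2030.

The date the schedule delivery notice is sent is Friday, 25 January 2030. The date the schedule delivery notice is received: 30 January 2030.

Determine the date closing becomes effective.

21 May 2030

Adding 28 calendar days to 25 January 2030 gives 22 February 2030, which is the last day of the objection period.
The last day of the review period: 22 February 2030 + 60 days = 23 April 2030.
The date closing becomes effective: 28 calendar days after 23 April 2030 is 21 May 2030. 21 May 2030 is a Tuesday and is not a listed holiday, so no roll-forward applies.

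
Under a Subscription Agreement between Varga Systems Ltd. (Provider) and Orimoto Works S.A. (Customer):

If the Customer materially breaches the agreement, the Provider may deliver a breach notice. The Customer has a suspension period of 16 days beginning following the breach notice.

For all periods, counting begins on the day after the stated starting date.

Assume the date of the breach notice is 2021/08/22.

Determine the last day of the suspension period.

The last day of the suspension period: 16 calendar days after 2021/08/22 is 2021/09/07.

2021/09/07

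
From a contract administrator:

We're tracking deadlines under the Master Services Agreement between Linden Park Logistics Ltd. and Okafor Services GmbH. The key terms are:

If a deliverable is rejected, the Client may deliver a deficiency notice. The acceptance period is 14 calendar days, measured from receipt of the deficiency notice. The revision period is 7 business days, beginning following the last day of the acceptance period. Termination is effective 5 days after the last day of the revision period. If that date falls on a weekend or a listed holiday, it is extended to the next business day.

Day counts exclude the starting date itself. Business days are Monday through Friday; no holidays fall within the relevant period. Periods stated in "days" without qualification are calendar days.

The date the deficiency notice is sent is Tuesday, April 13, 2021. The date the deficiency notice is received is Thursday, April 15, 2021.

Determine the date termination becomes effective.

Adding 14 calendar days to April 15, 2021 gives April 29, 2021, which is the last day of the acceptance period.
The last day of the revision period: counting 7 business days from Thursday, April 29, 2021 (Apr 30, May 3, May 4, May 5, May 6, May 7, May 10, skipping weekends) reaches Monday, May 10, 2021.
The date termination becomes effective: May 10, 2021 + 5 days = May 15, 2021. That falls on a Saturday, so it rolls to the next business day, Monday, May 17, 2021.

May 17, 2021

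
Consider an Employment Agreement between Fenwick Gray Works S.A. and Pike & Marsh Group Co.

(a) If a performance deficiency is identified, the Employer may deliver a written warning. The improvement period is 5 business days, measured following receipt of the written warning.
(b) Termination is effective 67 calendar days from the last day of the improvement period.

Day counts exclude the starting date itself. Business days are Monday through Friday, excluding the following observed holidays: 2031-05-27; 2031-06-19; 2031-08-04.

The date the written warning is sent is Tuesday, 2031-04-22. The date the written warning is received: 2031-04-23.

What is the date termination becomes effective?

The last day of the improvement period: counting 5 business days from Wednesday, 2031-04-23 (Apr 24, Apr 25, Apr 28, Apr 29, Apr 30, skipping weekends) reaches Wednesday, 2031-04-30.
Adding 67 calendar days to 2031-04-30 gives 2031-07-06, which is the date termination becomes effective.

2031-07-06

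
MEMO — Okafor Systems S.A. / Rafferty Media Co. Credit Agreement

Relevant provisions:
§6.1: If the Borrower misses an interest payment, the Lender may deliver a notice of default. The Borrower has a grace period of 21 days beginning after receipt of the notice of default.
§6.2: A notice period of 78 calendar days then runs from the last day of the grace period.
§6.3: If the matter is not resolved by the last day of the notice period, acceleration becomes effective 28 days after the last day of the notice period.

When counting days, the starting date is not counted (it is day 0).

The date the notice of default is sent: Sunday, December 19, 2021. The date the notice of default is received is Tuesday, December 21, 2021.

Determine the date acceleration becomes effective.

April 27, 2022

Adding 21 calendar days to December 21, 2021 gives January 11, 2022, which is the last day of the grace period.
The last day of the notice period: 78 calendar days after January 11, 2022 is March 30, 2022.
Adding 28 calendar days to March 30, 2022 gives April 27, 2022, which is the date acceleration becomes effective.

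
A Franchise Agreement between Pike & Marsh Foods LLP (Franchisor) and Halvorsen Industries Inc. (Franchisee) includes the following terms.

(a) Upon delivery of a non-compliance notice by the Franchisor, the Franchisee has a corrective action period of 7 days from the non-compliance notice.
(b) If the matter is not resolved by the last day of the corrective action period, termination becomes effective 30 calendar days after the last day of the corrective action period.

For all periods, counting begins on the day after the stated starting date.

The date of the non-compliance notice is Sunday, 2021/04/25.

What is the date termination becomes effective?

2021/06/01

The last day of the corrective action period: 2021/04/25 + 7 days = 2021/05/02.
Adding 30 calendar days to 2021/05/02 gives 2021/06/01, which is the date termination becomes effective.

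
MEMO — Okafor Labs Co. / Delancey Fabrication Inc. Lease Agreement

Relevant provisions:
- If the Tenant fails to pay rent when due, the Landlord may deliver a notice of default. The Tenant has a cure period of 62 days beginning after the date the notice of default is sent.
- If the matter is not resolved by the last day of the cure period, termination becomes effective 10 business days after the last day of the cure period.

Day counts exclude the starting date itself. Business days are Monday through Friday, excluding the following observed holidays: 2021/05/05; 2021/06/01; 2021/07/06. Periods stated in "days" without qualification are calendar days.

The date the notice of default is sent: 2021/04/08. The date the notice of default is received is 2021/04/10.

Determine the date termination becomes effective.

The last day of the cure period: 2021/04/08 + 62 days = 2021/06/09.
The date termination becomes effective: counting 10 business days from Wednesday, 2021/06/09 (Jun 10, Jun 11, Jun 14, Jun 15, Jun 16, Jun 17, Jun 18, Jun 21, Jun 22, Jun 23, skipping weekends) reaches Wednesday, 2021/06/23.

2021/06/23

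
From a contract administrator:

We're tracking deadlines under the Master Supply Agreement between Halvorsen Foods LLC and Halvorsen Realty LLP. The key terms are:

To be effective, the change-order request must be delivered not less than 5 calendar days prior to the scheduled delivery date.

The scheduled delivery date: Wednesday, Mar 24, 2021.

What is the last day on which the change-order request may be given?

Mar 19, 2021

Mar 24, 2021 minus 5 days is Mar 19, 2021.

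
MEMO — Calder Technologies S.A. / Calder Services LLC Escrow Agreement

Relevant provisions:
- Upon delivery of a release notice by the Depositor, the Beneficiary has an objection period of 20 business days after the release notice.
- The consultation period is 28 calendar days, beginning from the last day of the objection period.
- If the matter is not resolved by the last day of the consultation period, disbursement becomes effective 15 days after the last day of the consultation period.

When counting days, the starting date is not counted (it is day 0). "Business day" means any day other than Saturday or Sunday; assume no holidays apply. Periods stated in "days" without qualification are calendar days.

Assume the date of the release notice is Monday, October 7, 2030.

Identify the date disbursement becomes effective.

December 17, 2030

The last day of the objection period: 20 business days after Monday, October 7, 2030, skipping weekends — Oct 8, Oct 9, Oct 10, Oct 11, …, Oct 31, Nov 1, Nov 4 — lands on Monday, November 4, 2030.
The last day of the consultation period: 28 calendar days after November 4, 2030 is December 2, 2030.
The date disbursement becomes effective: 15 calendar days after December 2, 2030 is December 17, 2030.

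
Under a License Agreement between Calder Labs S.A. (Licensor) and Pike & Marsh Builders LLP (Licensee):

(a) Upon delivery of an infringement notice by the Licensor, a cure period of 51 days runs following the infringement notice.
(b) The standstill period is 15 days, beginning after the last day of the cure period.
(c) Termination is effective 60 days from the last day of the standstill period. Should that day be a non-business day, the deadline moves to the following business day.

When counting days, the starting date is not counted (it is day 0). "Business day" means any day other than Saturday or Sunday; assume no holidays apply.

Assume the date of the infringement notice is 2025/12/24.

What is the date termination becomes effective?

2026/04/29

The last day of the cure period: 51 calendar days after 2025/12/24 is 2026/02/13.
Adding 15 calendar days to 2026/02/13 gives 2026/02/28, which is the last day of the standstill period.
Adding 60 calendar days to 2026/02/28 gives 2026/04/29, which is the date termination becomes effective. 2026/04/29 is a Wednesday, so no roll-forward applies.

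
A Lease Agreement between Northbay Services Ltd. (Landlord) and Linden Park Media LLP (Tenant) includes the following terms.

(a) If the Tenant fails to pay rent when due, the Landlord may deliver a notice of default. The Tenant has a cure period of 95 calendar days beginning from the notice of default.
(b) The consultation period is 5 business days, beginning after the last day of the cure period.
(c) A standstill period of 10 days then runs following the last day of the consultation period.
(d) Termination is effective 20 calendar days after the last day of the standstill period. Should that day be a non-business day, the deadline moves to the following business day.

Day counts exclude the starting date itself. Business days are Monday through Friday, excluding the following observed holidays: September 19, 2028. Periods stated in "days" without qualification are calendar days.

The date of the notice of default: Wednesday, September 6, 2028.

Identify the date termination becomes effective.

January 15, 2029

The last day of the cure period: 95 calendar days after September 6, 2028 is December 10, 2028.
The last day of the consultation period: counting 5 business days from Sunday, December 10, 2028 (Dec 11, Dec 12, Dec 13, Dec 14, Dec 15, skipping weekends) reaches Friday, December 15, 2028.
Adding 10 calendar days to December 15, 2028 gives December 25, 2028, which is the last day of the standstill period.
The date termination becomes effective: 20 calendar days after December 25, 2028 is January 14, 2029. That falls on a Sunday, so it rolls to the next business day, Monday, January 15, 2029.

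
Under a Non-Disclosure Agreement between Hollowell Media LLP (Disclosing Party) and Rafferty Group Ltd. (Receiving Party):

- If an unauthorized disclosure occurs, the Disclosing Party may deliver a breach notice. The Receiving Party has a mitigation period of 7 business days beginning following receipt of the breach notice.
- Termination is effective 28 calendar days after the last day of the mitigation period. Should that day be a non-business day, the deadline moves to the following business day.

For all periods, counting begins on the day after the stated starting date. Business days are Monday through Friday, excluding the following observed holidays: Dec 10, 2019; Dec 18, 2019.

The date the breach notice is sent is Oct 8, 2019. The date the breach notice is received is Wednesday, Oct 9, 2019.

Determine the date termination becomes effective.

Nov 15, 2019

The last day of the mitigation period: counting 7 business days from Wednesday, Oct 9, 2019 (Oct 10, Oct 11, Oct 14, Oct 15, Oct 16, Oct 17, Oct 18, skipping weekends) reaches Friday, Oct 18, 2019.
The date termination becomes effective: 28 calendar days after Oct 18, 2019 is Nov 15, 2019. Nov 15, 2019 is a Friday and is not a listed holiday, so no roll-forward applies.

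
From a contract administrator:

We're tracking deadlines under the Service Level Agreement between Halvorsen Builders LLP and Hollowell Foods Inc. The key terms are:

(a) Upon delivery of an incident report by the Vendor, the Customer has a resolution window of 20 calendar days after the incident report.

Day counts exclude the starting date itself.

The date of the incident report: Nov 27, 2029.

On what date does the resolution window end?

Dec 17, 2029

The last day of the resolution window: 20 calendar days after Nov 27, 2029 is Dec 17, 2029.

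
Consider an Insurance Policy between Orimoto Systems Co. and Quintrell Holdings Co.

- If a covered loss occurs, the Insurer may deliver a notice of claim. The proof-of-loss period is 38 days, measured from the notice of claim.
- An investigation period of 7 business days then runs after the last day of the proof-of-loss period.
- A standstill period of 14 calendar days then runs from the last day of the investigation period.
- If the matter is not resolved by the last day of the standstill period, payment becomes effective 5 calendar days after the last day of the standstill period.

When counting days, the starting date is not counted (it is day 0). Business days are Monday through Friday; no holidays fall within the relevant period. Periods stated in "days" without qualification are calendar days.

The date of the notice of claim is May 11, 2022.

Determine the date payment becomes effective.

The last day of the proof-of-loss period: May 11, 2022 + 38 days = June 18, 2022.
From Saturday, June 18, 2022, 7 business days (Jun 20, Jun 21, Jun 22, Jun 23, Jun 24, Jun 27, Jun 28, skipping weekends) brings us to Tuesday, June 28, 2022, which is the last day of the investigation period.
The last day of the standstill period: 14 calendar days after June 28, 2022 is July 12, 2022.
The date payment becomes effective: July 12, 2022 + 5 days = July 17, 2022.

July 17, 2022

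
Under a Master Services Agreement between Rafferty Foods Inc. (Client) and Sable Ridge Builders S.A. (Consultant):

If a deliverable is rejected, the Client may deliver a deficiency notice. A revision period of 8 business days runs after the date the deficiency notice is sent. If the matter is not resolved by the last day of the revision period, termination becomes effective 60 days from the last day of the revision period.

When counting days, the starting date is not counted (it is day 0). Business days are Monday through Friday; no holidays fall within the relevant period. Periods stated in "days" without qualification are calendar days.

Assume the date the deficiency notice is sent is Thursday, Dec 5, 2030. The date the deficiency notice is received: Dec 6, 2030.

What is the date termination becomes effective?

The last day of the revision period: counting 8 business days from Thursday, Dec 5, 2030 (Dec 6, Dec 9, Dec 10, Dec 11, Dec 12, Dec 13, Dec 16, Dec 17, skipping weekends) reaches Tuesday, Dec 17, 2030.
The date termination becomes effective: 60 calendar days after Dec 17, 2030 is Feb 15, 2031.

Feb 15, 2031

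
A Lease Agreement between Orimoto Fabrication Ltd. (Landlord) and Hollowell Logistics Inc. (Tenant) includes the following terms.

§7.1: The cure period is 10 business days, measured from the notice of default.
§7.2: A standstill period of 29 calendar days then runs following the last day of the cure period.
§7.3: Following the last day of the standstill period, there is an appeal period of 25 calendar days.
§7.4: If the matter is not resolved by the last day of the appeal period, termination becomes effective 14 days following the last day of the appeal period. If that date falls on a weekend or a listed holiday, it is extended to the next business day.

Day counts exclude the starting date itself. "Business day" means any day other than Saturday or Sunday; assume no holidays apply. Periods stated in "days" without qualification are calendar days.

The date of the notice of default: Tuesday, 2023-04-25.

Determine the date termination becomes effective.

The last day of the cure period: counting 10 business days from Tuesday, 2023-04-25 (Apr 26, Apr 27, Apr 28, May 1, May 2, May 3, May 4, May 5, May 8, May 9, skipping weekends) reaches Tuesday, 2023-05-09.
Adding 29 calendar days to 2023-05-09 gives 2023-06-07, which is the last day of the standstill period.
The last day of the appeal period: 2023-06-07 + 25 days = 2023-07-02.
The date termination becomes effective: 14 calendar days after 2023-07-02 is 2023-07-16. That falls on a Sunday, so it rolls to the next business day, Monday, 2023-07-17.

2023-07-17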